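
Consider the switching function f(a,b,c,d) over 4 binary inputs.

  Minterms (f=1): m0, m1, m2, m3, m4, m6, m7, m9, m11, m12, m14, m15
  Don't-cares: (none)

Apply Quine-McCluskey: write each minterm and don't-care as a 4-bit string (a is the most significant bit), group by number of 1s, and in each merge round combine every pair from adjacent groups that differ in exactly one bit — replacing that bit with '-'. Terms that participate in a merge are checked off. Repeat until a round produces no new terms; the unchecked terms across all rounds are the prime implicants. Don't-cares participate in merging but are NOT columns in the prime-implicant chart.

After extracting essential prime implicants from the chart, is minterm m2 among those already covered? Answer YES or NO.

NO

[col 0] 0000*, 0001*, 0010*, 0011*, 0100*, 0110*, 0111*, 1001*, 1011*, 1100*, 1110*, 1111*
[col 1] -001*, -011*, -100*, -110*, -111*, 0-00*, 0-10*, 0-11*, 00-0*, 00-1*, 000-*, 001-*, 01-0*, 011-*, 1-11*, 10-1*, 11-0*, 111-*
[col 2] --11, -0-1, -1-0, -11-, 0--0, 0-1-, 00--
Prime implicants: --11, -0-1, -1-0, -11-, 0--0, 0-1-, 00--
PI chart (minterm → PIs covering it):
  0 | 0--0,00--
  1 | -0-1,00--
  2 | 0--0,0-1-,00--
  3 | --11,-0-1,0-1-,00--
  4 | -1-0,0--0
  6 | -1-0,-11-,0--0,0-1-
  7 | --11,-11-,0-1-
  9 | -0-1  (sole → essential)
  11 | --11,-0-1
  12 | -1-0  (sole → essential)
  14 | -1-0,-11-
  15 | --11,-11-
Essential prime implicants: -0-1, -1-0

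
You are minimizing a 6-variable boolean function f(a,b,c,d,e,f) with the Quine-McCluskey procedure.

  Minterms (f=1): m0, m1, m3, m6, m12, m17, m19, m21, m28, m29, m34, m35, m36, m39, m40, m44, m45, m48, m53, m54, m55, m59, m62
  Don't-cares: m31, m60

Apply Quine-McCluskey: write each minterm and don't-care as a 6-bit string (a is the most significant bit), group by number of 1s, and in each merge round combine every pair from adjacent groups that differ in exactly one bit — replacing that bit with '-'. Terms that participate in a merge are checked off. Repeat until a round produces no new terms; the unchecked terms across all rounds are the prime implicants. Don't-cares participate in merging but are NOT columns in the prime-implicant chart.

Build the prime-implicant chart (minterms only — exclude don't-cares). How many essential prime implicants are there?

10

[col 0] 000000*, 000001*, 000011*, 000110, 001100*, 010001*, 010011*, 010101*, 011100*, 011101*, 011111*, 100010*, 100011*, 100100*, 100111*, 101000*, 101100*, 101101*, 110000, 110101*, 110110*, 110111*, 111011, 111100*, 111110*
[col 1] -00011, -01100*, -10101, -11100*, 0-0001*, 0-0011*, 0-1100*, 0000-1*, 00000-, 01-101, 010-01, 0100-1*, 0111-1, 01110-, 1-0111, 1-1100*, 10-100, 100-11, 10001-, 101-00, 10110-, 11-110, 1101-1, 11011-, 1111-0
[col 2] --1100, 0-00-1
Prime implicants: --1100, -00011, -10101, 0-00-1, 00000-, 000110, 01-101, 010-01, 0111-1, 01110-, 1-0111, 10-100, 100-11, 10001-, 101-00, 10110-, 11-110, 110000, 1101-1, 11011-, 111011, 1111-0
PI chart (minterm → PIs covering it):
  0 | 00000-  (sole → essential)
  1 | 0-00-1,00000-
  3 | -00011,0-00-1
  6 | 000110  (sole → essential)
  12 | --1100  (sole → essential)
  17 | 0-00-1,010-01
  19 | 0-00-1  (sole → essential)
  21 | -10101,01-101,010-01
  28 | --1100,01110-
  29 | 01-101,0111-1,01110-
  34 | 10001-  (sole → essential)
  35 | -00011,100-11,10001-
  36 | 10-100  (sole → essential)
  39 | 1-0111,100-11
  40 | 101-00  (sole → essential)
  44 | --1100,10-100,101-00,10110-
  45 | 10110-  (sole → essential)
  48 | 110000  (sole → essential)
  53 | -10101,1101-1
  54 | 11-110,11011-
  55 | 1-0111,1101-1,11011-
  59 | 111011  (sole → essential)
  62 | 11-110,1111-0
Essential prime implicants: --1100, 0-00-1, 00000-, 000110, 10-100, 10001-, 101-00, 10110-, 110000, 111011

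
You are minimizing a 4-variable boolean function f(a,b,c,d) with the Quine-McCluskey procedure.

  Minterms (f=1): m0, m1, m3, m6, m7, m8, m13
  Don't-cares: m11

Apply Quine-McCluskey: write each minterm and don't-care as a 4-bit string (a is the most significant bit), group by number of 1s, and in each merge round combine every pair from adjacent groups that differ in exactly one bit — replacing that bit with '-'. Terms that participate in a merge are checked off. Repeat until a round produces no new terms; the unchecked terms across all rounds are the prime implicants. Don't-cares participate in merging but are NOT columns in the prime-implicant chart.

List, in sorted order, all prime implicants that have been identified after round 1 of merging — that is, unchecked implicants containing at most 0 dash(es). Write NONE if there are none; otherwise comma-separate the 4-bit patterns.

[col 0] 0000*, 0001*, 0011*, 0110*, 0111*, 1000*, 1011*, 1101
[col 1] -000, -011, 0-11, 00-1, 000-, 011-
Prime implicants: -000, -011, 0-11, 00-1, 000-, 011-, 1101

1101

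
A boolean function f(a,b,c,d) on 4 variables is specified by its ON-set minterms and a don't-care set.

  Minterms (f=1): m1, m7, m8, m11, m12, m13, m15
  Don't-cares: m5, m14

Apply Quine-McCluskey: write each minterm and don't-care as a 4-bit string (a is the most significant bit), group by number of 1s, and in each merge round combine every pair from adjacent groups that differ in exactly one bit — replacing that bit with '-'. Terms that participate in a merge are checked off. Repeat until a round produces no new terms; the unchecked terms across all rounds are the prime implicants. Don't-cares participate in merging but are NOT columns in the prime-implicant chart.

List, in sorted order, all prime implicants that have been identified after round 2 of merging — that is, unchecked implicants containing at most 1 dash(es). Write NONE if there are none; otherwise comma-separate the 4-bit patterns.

size-2^0 implicants → 0001(✓)  0101(✓)  0111(✓)  1000(✓)  1011(✓)  1100(✓)  1101(✓)  1110(✓)  1111(✓)
size-2^1 implicants → -101(✓)  -111(✓)  0-01  01-1(✓)  1-00  1-11  11-0(✓)  11-1(✓)  110-(✓)  111-(✓)
size-2^2 implicants → -1-1  11--
Unchecked terms (primes): -1-1, 0-01, 1-00, 1-11, 11--

0-01, 1-00, 1-11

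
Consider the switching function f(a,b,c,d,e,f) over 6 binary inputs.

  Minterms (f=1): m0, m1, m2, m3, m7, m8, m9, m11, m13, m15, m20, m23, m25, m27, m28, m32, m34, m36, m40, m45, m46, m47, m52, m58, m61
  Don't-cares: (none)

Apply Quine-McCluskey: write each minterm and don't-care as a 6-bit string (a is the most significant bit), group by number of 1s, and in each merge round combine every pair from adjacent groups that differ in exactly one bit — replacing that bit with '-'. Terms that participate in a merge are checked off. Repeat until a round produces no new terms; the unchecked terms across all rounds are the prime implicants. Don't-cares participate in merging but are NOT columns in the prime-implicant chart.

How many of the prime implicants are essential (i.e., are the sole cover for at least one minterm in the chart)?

Round 0: 000000✓ 000001✓ 000010✓ 000011✓ 000111✓ 001000✓ 001001✓ 001011✓ 001101✓ 001111✓ 010100✓ 010111✓ 011001✓ 011011✓ 011100✓ 100000✓ 100010✓ 100100✓ 101000✓ 101101✓ 101110✓ 101111✓ 110100✓ 111010 111101✓
Round 1: -00000✓ -00010✓ -01000✓ -01101✓ -01111✓ -10100 0-0111 0-1001✓ 0-1011✓ 00-000✓ 00-001✓ 00-011✓ 00-111✓ 000-11✓ 0000-0✓ 0000-1✓ 00000-✓ 00001-✓ 001-01✓ 001-11✓ 0010-1✓ 00100-✓ 0011-1✓ 01-100 0110-1✓ 1-0100 1-1101 10-000✓ 100-00 1000-0✓ 1011-1✓ 10111-
Round 2: -0-000 -000-0 -011-1 0-10-1 00--11 00-0-1 00-00- 0000-- 001--1
PIs = {-0-000, -000-0, -011-1, -10100, 0-0111, 0-10-1, 00--11, 00-0-1, 00-00-, 0000--, 001--1, 01-100, 1-0100, 1-1101, 100-00, 10111-, 111010}
Coverage chart:
  m0: -0-000,-000-0,00-00-,0000--
  m1: 00-0-1,00-00-,0000--
  m2: -000-0,0000--
  m3: 00--11,00-0-1,0000--
  m7: 0-0111,00--11
  m8: -0-000,00-00-
  m9: 0-10-1,00-0-1,00-00-,001--1
  m11: 0-10-1,00--11,00-0-1,001--1
  m13: -011-1,001--1
  m15: -011-1,00--11,001--1
  m20: -10100,01-100
  m23: 0-0111 ←essential
  m25: 0-10-1 ←essential
  m27: 0-10-1 ←essential
  m28: 01-100 ←essential
  m32: -0-000,-000-0,100-00
  m34: -000-0 ←essential
  m36: 1-0100,100-00
  m40: -0-000 ←essential
  m45: -011-1,1-1101
  m46: 10111- ←essential
  m47: -011-1,10111-
  m52: -10100,1-0100
  m58: 111010 ←essential
  m61: 1-1101 ←essential
Essential: -0-000, -000-0, 0-0111, 0-10-1, 01-100, 1-1101, 10111-, 111010

8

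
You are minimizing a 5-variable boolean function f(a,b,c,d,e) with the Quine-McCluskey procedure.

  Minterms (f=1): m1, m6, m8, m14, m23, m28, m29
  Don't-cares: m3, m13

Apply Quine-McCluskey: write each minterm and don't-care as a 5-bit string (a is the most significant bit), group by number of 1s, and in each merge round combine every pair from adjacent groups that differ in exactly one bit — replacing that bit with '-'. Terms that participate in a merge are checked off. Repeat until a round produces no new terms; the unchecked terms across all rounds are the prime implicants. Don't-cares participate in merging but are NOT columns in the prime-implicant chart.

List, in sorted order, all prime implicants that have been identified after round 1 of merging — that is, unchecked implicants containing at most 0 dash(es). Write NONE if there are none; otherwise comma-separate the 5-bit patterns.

Round 0: 00001✓ 00011✓ 00110✓ 01000 01101✓ 01110✓ 10111 11100✓ 11101✓
Round 1: -1101 0-110 000-1 1110-
PIs = {-1101, 0-110, 000-1, 01000, 10111, 1110-}

01000, 10111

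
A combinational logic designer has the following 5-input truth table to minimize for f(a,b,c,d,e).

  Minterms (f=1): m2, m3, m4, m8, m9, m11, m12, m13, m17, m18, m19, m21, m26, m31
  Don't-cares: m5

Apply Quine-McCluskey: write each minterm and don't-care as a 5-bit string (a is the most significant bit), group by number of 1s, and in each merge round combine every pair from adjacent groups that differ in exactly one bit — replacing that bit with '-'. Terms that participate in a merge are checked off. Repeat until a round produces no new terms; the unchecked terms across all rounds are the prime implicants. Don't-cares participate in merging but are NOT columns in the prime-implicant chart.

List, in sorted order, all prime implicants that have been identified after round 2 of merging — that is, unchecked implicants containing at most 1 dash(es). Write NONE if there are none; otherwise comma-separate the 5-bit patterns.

-0101, 0-011, 010-1, 1-010, 10-01, 100-1, 11111

size-2^0 implicants → 00010(✓)  00011(✓)  00100(✓)  00101(✓)  01000(✓)  01001(✓)  01011(✓)  01100(✓)  01101(✓)  10001(✓)  10010(✓)  10011(✓)  10101(✓)  11010(✓)  11111
size-2^1 implicants → -0010(✓)  -0011(✓)  -0101  0-011  0-100(✓)  0-101(✓)  0001-(✓)  0010-(✓)  01-00(✓)  01-01(✓)  010-1  0100-(✓)  0110-(✓)  1-010  10-01  100-1  1001-(✓)
size-2^2 implicants → -001-  0-10-  01-0-
Unchecked terms (primes): -001-, -0101, 0-011, 0-10-, 01-0-, 010-1, 1-010, 10-01, 100-1, 11111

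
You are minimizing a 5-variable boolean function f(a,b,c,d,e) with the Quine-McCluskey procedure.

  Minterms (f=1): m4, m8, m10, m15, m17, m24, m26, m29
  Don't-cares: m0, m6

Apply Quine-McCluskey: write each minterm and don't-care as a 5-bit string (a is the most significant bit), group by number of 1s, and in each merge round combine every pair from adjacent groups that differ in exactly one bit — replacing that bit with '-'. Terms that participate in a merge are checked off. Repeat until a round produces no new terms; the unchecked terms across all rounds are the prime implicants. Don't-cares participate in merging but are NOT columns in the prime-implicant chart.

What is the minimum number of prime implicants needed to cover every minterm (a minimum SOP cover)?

size-2^0 implicants → 00000(✓)  00100(✓)  00110(✓)  01000(✓)  01010(✓)  01111  10001  11000(✓)  11010(✓)  11101
size-2^1 implicants → -1000(✓)  -1010(✓)  0-000  00-00  001-0  010-0(✓)  110-0(✓)
size-2^2 implicants → -10-0
Unchecked terms (primes): -10-0, 0-000, 00-00, 001-0, 01111, 10001, 11101
Minterm coverage:
  m4 ⊆ 00-00,001-0
  m8 ⊆ -10-0,0-000
  m10 ⊆ -10-0 [E]
  m15 ⊆ 01111 [E]
  m17 ⊆ 10001 [E]
  m24 ⊆ -10-0 [E]
  m26 ⊆ -10-0 [E]
  m29 ⊆ 11101 [E]
E = {-10-0, 01111, 10001, 11101}
Petrick residual → 00-00
Cover = bc'e' + a'b'd'e' + a'bcde + ab'c'd'e + abcd'e  |cover|=5

5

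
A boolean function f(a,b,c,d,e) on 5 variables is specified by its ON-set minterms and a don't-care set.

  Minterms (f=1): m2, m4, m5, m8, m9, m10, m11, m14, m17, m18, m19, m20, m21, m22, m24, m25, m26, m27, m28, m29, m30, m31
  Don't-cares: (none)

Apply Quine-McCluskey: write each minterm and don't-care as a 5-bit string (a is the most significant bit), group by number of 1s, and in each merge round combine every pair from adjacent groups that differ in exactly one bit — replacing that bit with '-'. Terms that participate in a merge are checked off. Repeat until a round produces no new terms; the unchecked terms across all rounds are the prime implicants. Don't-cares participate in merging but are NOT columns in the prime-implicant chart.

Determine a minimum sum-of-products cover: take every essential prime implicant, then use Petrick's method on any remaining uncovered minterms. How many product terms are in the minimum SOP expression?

7

[col 0] 00010*, 00100*, 00101*, 01000*, 01001*, 01010*, 01011*, 01110*, 10001*, 10010*, 10011*, 10100*, 10101*, 10110*, 11000*, 11001*, 11010*, 11011*, 11100*, 11101*, 11110*, 11111*
[col 1] -0010*, -0100*, -0101*, -1000*, -1001*, -1010*, -1011*, -1110*, 0-010*, 0010-*, 01-10*, 010-0*, 010-1*, 0100-*, 0101-*, 1-001*, 1-010*, 1-011*, 1-100*, 1-101*, 1-110*, 10-01*, 10-10*, 100-1*, 1001-*, 101-0*, 1010-*, 11-00*, 11-01*, 11-10*, 11-11*, 110-0*, 110-1*, 1100-*, 1101-*, 111-0*, 111-1*, 1110-*, 1111-*
[col 2] --010, -010-, -1-10, -10-0*, -10-1*, -100-*, -101-*, 010--*, 1--01, 1--10, 1-0-1, 1-01-, 1-1-0, 1-10-, 11--0*, 11--1*, 11-0-*, 11-1-*, 110--*, 111--*
[col 3] -10--, 11---
Prime implicants: --010, -010-, -1-10, -10--, 1--01, 1--10, 1-0-1, 1-01-, 1-1-0, 1-10-, 11---
PI chart (minterm → PIs covering it):
  2 | --010  (sole → essential)
  4 | -010-  (sole → essential)
  5 | -010-  (sole → essential)
  8 | -10--  (sole → essential)
  9 | -10--  (sole → essential)
  10 | --010,-1-10,-10--
  11 | -10--  (sole → essential)
  14 | -1-10  (sole → essential)
  17 | 1--01,1-0-1
  18 | --010,1--10,1-01-
  19 | 1-0-1,1-01-
  20 | -010-,1-1-0,1-10-
  21 | -010-,1--01,1-10-
  22 | 1--10,1-1-0
  24 | -10--,11---
  25 | -10--,1--01,1-0-1,11---
  26 | --010,-1-10,-10--,1--10,1-01-,11---
  27 | -10--,1-0-1,1-01-,11---
  28 | 1-1-0,1-10-,11---
  29 | 1--01,1-10-,11---
  30 | -1-10,1--10,1-1-0,11---
  31 | 11---  (sole → essential)
Essential prime implicants: --010, -010-, -1-10, -10--, 11---
Petrick residual → 1--10, 1-0-1
Minimum SOP uses 7 PIs: c'de' + b'cd' + bde' + bc' + ade' + ac'e + ab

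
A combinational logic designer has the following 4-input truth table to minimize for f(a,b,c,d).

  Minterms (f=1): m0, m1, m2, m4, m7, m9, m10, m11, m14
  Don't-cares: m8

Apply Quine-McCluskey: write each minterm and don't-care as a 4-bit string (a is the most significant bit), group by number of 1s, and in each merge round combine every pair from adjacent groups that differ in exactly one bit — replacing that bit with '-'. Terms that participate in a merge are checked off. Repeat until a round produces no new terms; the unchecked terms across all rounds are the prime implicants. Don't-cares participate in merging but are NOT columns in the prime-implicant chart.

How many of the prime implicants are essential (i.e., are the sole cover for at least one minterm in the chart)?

size-2^0 implicants → 0000(✓)  0001(✓)  0010(✓)  0100(✓)  0111  1000(✓)  1001(✓)  1010(✓)  1011(✓)  1110(✓)
size-2^1 implicants → -000(✓)  -001(✓)  -010(✓)  0-00  00-0(✓)  000-(✓)  1-10  10-0(✓)  10-1(✓)  100-(✓)  101-(✓)
size-2^2 implicants → -0-0  -00-  10--
Unchecked terms (primes): -0-0, -00-, 0-00, 0111, 1-10, 10--
Minterm coverage:
  m0 ⊆ -0-0,-00-,0-00
  m1 ⊆ -00- [E]
  m2 ⊆ -0-0 [E]
  m4 ⊆ 0-00 [E]
  m7 ⊆ 0111 [E]
  m9 ⊆ -00-,10--
  m10 ⊆ -0-0,1-10,10--
  m11 ⊆ 10-- [E]
  m14 ⊆ 1-10 [E]
E = {-0-0, -00-, 0-00, 0111, 1-10, 10--}

6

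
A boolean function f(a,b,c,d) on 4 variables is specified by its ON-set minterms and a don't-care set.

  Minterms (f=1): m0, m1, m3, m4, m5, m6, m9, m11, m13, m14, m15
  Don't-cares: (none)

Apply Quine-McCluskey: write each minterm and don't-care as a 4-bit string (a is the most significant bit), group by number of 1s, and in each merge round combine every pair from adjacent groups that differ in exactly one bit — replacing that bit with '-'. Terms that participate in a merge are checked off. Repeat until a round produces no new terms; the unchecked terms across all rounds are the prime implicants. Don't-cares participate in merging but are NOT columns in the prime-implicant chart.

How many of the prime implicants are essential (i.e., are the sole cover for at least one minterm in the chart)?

2

[col 0] 0000*, 0001*, 0011*, 0100*, 0101*, 0110*, 1001*, 1011*, 1101*, 1110*, 1111*
[col 1] -001*, -011*, -101*, -110, 0-00*, 0-01*, 00-1*, 000-*, 01-0, 010-*, 1-01*, 1-11*, 10-1*, 11-1*, 111-
[col 2] --01, -0-1, 0-0-, 1--1
Prime implicants: --01, -0-1, -110, 0-0-, 01-0, 1--1, 111-
PI chart (minterm → PIs covering it):
  0 | 0-0-  (sole → essential)
  1 | --01,-0-1,0-0-
  3 | -0-1  (sole → essential)
  4 | 0-0-,01-0
  5 | --01,0-0-
  6 | -110,01-0
  9 | --01,-0-1,1--1
  11 | -0-1,1--1
  13 | --01,1--1
  14 | -110,111-
  15 | 1--1,111-
Essential prime implicants: -0-1, 0-0-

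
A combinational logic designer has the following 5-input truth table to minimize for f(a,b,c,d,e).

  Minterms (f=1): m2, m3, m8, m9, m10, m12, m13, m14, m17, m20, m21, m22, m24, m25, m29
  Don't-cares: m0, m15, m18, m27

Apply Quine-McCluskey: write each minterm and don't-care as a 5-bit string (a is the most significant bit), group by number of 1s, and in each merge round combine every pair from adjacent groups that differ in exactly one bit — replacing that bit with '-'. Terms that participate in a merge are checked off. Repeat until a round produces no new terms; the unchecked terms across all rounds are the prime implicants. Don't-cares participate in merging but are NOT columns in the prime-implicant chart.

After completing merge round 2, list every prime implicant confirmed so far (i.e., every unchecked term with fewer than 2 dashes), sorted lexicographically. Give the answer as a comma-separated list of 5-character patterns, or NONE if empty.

size-2^0 implicants → 00000(✓)  00010(✓)  00011(✓)  01000(✓)  01001(✓)  01010(✓)  01100(✓)  01101(✓)  01110(✓)  01111(✓)  10001(✓)  10010(✓)  10100(✓)  10101(✓)  10110(✓)  11000(✓)  11001(✓)  11011(✓)  11101(✓)
size-2^1 implicants → -0010  -1000(✓)  -1001(✓)  -1101(✓)  0-000(✓)  0-010(✓)  000-0(✓)  0001-  01-00(✓)  01-01(✓)  01-10(✓)  010-0(✓)  0100-(✓)  011-0(✓)  011-1(✓)  0110-(✓)  0111-(✓)  1-001(✓)  1-101(✓)  10-01(✓)  10-10  101-0  1010-  11-01(✓)  110-1  1100-(✓)
size-2^2 implicants → -1-01  -100-  0-0-0  01--0  01-0-  011--  1--01
Unchecked terms (primes): -0010, -1-01, -100-, 0-0-0, 0001-, 01--0, 01-0-, 011--, 1--01, 10-10, 101-0, 1010-, 110-1

-0010, 0001-, 10-10, 101-0, 1010-, 110-1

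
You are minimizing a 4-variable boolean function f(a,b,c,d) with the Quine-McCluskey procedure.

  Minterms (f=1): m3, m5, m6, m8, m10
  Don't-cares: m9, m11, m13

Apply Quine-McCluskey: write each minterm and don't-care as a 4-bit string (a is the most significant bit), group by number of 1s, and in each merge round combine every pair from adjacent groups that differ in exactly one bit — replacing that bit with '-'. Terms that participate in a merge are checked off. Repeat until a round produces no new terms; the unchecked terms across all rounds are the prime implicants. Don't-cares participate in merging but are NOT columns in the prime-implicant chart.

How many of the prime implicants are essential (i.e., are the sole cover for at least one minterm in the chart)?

4

size-2^0 implicants → 0011(✓)  0101(✓)  0110  1000(✓)  1001(✓)  1010(✓)  1011(✓)  1101(✓)
size-2^1 implicants → -011  -101  1-01  10-0(✓)  10-1(✓)  100-(✓)  101-(✓)
size-2^2 implicants → 10--
Unchecked terms (primes): -011, -101, 0110, 1-01, 10--
Minterm coverage:
  m3 ⊆ -011 [E]
  m5 ⊆ -101 [E]
  m6 ⊆ 0110 [E]
  m8 ⊆ 10-- [E]
  m10 ⊆ 10-- [E]
E = {-011, -101, 0110, 10--}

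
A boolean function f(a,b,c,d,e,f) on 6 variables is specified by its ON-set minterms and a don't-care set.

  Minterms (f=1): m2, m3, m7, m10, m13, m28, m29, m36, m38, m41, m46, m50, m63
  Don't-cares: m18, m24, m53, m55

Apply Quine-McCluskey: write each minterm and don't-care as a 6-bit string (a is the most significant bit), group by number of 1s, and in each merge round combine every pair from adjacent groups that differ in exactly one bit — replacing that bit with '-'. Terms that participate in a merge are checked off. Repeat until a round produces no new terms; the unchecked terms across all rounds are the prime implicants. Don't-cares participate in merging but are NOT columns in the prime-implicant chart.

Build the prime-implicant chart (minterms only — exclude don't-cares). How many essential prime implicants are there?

8

[col 0] 000010*, 000011*, 000111*, 001010*, 001101*, 010010*, 011000*, 011100*, 011101*, 100100*, 100110*, 101001, 101110*, 110010*, 110101*, 110111*, 111111*
[col 1] -10010, 0-0010, 0-1101, 00-010, 000-11, 00001-, 011-00, 01110-, 10-110, 1001-0, 11-111, 1101-1
Prime implicants: -10010, 0-0010, 0-1101, 00-010, 000-11, 00001-, 011-00, 01110-, 10-110, 1001-0, 101001, 11-111, 1101-1
PI chart (minterm → PIs covering it):
  2 | 0-0010,00-010,00001-
  3 | 000-11,00001-
  7 | 000-11  (sole → essential)
  10 | 00-010  (sole → essential)
  13 | 0-1101  (sole → essential)
  28 | 011-00,01110-
  29 | 0-1101,01110-
  36 | 1001-0  (sole → essential)
  38 | 10-110,1001-0
  41 | 101001  (sole → essential)
  46 | 10-110  (sole → essential)
  50 | -10010  (sole → essential)
  63 | 11-111  (sole → essential)
Essential prime implicants: -10010, 0-1101, 00-010, 000-11, 10-110, 1001-0, 101001, 11-111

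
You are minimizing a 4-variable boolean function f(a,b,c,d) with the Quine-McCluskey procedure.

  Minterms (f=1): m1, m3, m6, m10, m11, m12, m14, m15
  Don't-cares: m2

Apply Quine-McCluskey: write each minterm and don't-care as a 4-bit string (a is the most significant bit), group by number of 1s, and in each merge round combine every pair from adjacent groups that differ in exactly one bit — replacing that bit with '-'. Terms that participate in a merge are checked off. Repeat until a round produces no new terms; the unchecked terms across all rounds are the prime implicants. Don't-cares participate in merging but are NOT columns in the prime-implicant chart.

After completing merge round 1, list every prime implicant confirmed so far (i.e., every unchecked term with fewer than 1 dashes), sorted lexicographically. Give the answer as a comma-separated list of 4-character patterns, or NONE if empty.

size-2^0 implicants → 0001(✓)  0010(✓)  0011(✓)  0110(✓)  1010(✓)  1011(✓)  1100(✓)  1110(✓)  1111(✓)
size-2^1 implicants → -010(✓)  -011(✓)  -110(✓)  0-10(✓)  00-1  001-(✓)  1-10(✓)  1-11(✓)  101-(✓)  11-0  111-(✓)
size-2^2 implicants → --10  -01-  1-1-
Unchecked terms (primes): --10, -01-, 00-1, 1-1-, 11-0

NONE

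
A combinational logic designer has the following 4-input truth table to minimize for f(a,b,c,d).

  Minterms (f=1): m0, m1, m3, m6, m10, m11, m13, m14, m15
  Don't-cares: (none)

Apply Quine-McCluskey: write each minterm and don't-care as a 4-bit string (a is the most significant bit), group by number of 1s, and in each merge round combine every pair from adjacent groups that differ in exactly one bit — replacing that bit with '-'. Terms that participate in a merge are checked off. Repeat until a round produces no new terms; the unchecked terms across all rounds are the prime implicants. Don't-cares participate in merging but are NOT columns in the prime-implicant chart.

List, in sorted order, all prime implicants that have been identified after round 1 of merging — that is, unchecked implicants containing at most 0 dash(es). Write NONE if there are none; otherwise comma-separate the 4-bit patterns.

size-2^0 implicants → 0000(✓)  0001(✓)  0011(✓)  0110(✓)  1010(✓)  1011(✓)  1101(✓)  1110(✓)  1111(✓)
size-2^1 implicants → -011  -110  00-1  000-  1-10(✓)  1-11(✓)  101-(✓)  11-1  111-(✓)
size-2^2 implicants → 1-1-
Unchecked terms (primes): -011, -110, 00-1, 000-, 1-1-, 11-1

NONE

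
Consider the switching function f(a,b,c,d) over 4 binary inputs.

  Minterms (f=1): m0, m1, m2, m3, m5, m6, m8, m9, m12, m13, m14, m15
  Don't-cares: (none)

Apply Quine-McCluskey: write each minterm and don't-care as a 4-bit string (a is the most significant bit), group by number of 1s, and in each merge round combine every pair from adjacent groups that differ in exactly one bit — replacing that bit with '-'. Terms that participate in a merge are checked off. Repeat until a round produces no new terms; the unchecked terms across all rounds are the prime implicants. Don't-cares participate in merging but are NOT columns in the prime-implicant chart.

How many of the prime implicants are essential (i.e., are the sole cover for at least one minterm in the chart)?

3

size-2^0 implicants → 0000(✓)  0001(✓)  0010(✓)  0011(✓)  0101(✓)  0110(✓)  1000(✓)  1001(✓)  1100(✓)  1101(✓)  1110(✓)  1111(✓)
size-2^1 implicants → -000(✓)  -001(✓)  -101(✓)  -110  0-01(✓)  0-10  00-0(✓)  00-1(✓)  000-(✓)  001-(✓)  1-00(✓)  1-01(✓)  100-(✓)  11-0(✓)  11-1(✓)  110-(✓)  111-(✓)
size-2^2 implicants → --01  -00-  00--  1-0-  11--
Unchecked terms (primes): --01, -00-, -110, 0-10, 00--, 1-0-, 11--
Minterm coverage:
  m0 ⊆ -00-,00--
  m1 ⊆ --01,-00-,00--
  m2 ⊆ 0-10,00--
  m3 ⊆ 00-- [E]
  m5 ⊆ --01 [E]
  m6 ⊆ -110,0-10
  m8 ⊆ -00-,1-0-
  m9 ⊆ --01,-00-,1-0-
  m12 ⊆ 1-0-,11--
  m13 ⊆ --01,1-0-,11--
  m14 ⊆ -110,11--
  m15 ⊆ 11-- [E]
E = {--01, 00--, 11--}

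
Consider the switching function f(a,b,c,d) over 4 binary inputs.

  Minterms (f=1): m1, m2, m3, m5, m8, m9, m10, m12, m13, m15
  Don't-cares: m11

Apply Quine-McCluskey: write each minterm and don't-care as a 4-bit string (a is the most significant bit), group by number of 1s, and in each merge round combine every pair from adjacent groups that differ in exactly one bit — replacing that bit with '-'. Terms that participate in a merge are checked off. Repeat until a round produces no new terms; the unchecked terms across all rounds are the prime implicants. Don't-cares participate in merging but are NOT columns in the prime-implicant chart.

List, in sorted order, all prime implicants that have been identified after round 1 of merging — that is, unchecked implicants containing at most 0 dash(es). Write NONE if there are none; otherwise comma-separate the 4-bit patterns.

Round 0: 0001✓ 0010✓ 0011✓ 0101✓ 1000✓ 1001✓ 1010✓ 1011✓ 1100✓ 1101✓ 1111✓
Round 1: -001✓ -010✓ -011✓ -101✓ 0-01✓ 00-1✓ 001-✓ 1-00✓ 1-01✓ 1-11✓ 10-0✓ 10-1✓ 100-✓ 101-✓ 11-1✓ 110-✓
Round 2: --01 -0-1 -01- 1--1 1-0- 10--
PIs = {--01, -0-1, -01-, 1--1, 1-0-, 10--}

NONE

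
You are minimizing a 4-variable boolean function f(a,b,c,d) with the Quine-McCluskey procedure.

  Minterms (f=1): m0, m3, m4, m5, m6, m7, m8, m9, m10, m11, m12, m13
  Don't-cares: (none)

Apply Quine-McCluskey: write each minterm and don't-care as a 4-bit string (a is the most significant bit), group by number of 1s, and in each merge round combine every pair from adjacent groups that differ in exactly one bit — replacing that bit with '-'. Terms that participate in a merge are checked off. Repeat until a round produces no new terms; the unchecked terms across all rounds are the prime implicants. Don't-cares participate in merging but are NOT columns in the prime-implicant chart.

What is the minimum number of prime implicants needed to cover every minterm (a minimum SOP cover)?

5

Round 0: 0000✓ 0011✓ 0100✓ 0101✓ 0110✓ 0111✓ 1000✓ 1001✓ 1010✓ 1011✓ 1100✓ 1101✓
Round 1: -000✓ -011 -100✓ -101✓ 0-00✓ 0-11 01-0✓ 01-1✓ 010-✓ 011-✓ 1-00✓ 1-01✓ 10-0✓ 10-1✓ 100-✓ 101-✓ 110-✓
Round 2: --00 -10- 01-- 1-0- 10--
PIs = {--00, -011, -10-, 0-11, 01--, 1-0-, 10--}
Coverage chart:
  m0: --00 ←essential
  m3: -011,0-11
  m4: --00,-10-,01--
  m5: -10-,01--
  m6: 01-- ←essential
  m7: 0-11,01--
  m8: --00,1-0-,10--
  m9: 1-0-,10--
  m10: 10-- ←essential
  m11: -011,10--
  m12: --00,-10-,1-0-
  m13: -10-,1-0-
Essential: --00, 01--, 10--
Petrick residual → -011, -10-
Min cover (5 terms): c'd' + b'cd + bc' + a'b + ab'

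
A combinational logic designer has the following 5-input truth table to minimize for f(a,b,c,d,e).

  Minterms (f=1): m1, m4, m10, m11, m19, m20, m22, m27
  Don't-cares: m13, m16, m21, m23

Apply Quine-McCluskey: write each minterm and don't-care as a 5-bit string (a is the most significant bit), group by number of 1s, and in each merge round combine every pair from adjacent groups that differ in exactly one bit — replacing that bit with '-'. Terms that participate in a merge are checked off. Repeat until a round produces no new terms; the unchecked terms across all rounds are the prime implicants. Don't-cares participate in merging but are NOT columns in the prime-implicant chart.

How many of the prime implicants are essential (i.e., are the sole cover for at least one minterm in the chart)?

Round 0: 00001 00100✓ 01010✓ 01011✓ 01101 10000✓ 10011✓ 10100✓ 10101✓ 10110✓ 10111✓ 11011✓
Round 1: -0100 -1011 0101- 1-011 10-00 10-11 101-0✓ 101-1✓ 1010-✓ 1011-✓
Round 2: 101--
PIs = {-0100, -1011, 00001, 0101-, 01101, 1-011, 10-00, 10-11, 101--}
Coverage chart:
  m1: 00001 ←essential
  m4: -0100 ←essential
  m10: 0101- ←essential
  m11: -1011,0101-
  m19: 1-011,10-11
  m20: -0100,10-00,101--
  m22: 101-- ←essential
  m27: -1011,1-011
Essential: -0100, 00001, 0101-, 101--

4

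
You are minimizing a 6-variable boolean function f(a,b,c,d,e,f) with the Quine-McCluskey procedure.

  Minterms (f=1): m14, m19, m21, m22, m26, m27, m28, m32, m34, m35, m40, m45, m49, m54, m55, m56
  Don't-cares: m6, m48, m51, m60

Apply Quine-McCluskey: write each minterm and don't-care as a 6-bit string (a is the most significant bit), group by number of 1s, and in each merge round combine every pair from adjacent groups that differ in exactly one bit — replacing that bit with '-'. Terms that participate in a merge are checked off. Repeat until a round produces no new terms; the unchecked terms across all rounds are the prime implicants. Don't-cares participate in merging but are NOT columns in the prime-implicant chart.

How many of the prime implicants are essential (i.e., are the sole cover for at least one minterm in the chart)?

6

size-2^0 implicants → 000110(✓)  001110(✓)  010011(✓)  010101  010110(✓)  011010(✓)  011011(✓)  011100(✓)  100000(✓)  100010(✓)  100011(✓)  101000(✓)  101101  110000(✓)  110001(✓)  110011(✓)  110110(✓)  110111(✓)  111000(✓)  111100(✓)
size-2^1 implicants → -10011  -10110  -11100  0-0110  00-110  01-011  01101-  1-0000(✓)  1-0011  1-1000(✓)  10-000(✓)  1000-0  10001-  11-000(✓)  110-11  1100-1  11000-  11011-  111-00
size-2^2 implicants → 1--000
Unchecked terms (primes): -10011, -10110, -11100, 0-0110, 00-110, 01-011, 010101, 01101-, 1--000, 1-0011, 1000-0, 10001-, 101101, 110-11, 1100-1, 11000-, 11011-, 111-00
Minterm coverage:
  m14 ⊆ 00-110 [E]
  m19 ⊆ -10011,01-011
  m21 ⊆ 010101 [E]
  m22 ⊆ -10110,0-0110
  m26 ⊆ 01101- [E]
  m27 ⊆ 01-011,01101-
  m28 ⊆ -11100 [E]
  m32 ⊆ 1--000,1000-0
  m34 ⊆ 1000-0,10001-
  m35 ⊆ 1-0011,10001-
  m40 ⊆ 1--000 [E]
  m45 ⊆ 101101 [E]
  m49 ⊆ 1100-1,11000-
  m54 ⊆ -10110,11011-
  m55 ⊆ 110-11,11011-
  m56 ⊆ 1--000,111-00
E = {-11100, 00-110, 010101, 01101-, 1--000, 101101}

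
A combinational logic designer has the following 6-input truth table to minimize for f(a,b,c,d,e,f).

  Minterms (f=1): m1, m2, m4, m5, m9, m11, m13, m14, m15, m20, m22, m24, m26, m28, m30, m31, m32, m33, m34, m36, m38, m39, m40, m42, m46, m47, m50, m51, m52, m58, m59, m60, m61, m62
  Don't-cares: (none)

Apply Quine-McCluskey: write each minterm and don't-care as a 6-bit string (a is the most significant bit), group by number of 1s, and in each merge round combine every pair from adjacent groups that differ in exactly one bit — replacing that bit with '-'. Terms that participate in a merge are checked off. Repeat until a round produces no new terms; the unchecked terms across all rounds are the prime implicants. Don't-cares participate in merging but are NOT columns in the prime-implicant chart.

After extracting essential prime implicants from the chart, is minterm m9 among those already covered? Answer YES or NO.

Round 0: 000001✓ 000010✓ 000100✓ 000101✓ 001001✓ 001011✓ 001101✓ 001110✓ 001111✓ 010100✓ 010110✓ 011000✓ 011010✓ 011100✓ 011110✓ 011111✓ 100000✓ 100001✓ 100010✓ 100100✓ 100110✓ 100111✓ 101000✓ 101010✓ 101110✓ 101111✓ 110010✓ 110011✓ 110100✓ 111010✓ 111011✓ 111100✓ 111101✓ 111110✓
Round 1: -00001 -00010 -00100✓ -01110✓ -01111✓ -10100✓ -11010✓ -11100✓ -11110✓ 0-0100✓ 0-1110✓ 0-1111✓ 00-001✓ 00-101✓ 000-01✓ 00010- 001-01✓ 001-11✓ 0010-1✓ 0011-1✓ 00111-✓ 01-100✓ 01-110✓ 0101-0✓ 011-00✓ 011-10✓ 0110-0✓ 0111-0✓ 01111-✓ 1-0010✓ 1-0100✓ 1-1010✓ 1-1110✓ 10-000✓ 10-010✓ 10-110✓ 10-111✓ 100-00✓ 100-10✓ 1000-0✓ 10000- 1001-0✓ 10011-✓ 101-10✓ 1010-0✓ 10111-✓ 11-010✓ 11-011✓ 11-100✓ 11001-✓ 111-10✓ 11101-✓ 1111-0✓ 11110-
Round 2: --0100 --1110 -0111- -1-100 -11-10 -111-0 0-111- 00--01 001--1 01-1-0 011--0 1--010 1-1-10 10--10 10-0-0 10-11- 100--0 11-01-
PIs = {--0100, --1110, -00001, -00010, -0111-, -1-100, -11-10, -111-0, 0-111-, 00--01, 00010-, 001--1, 01-1-0, 011--0, 1--010, 1-1-10, 10--10, 10-0-0, 10-11-, 100--0, 10000-, 11-01-, 11110-}
Coverage chart:
  m1: -00001,00--01
  m2: -00010 ←essential
  m4: --0100,00010-
  m5: 00--01,00010-
  m9: 00--01,001--1
  m11: 001--1 ←essential
  m13: 00--01,001--1
  m14: --1110,-0111-,0-111-
  m15: -0111-,0-111-,001--1
  m20: --0100,-1-100,01-1-0
  m22: 01-1-0 ←essential
  m24: 011--0 ←essential
  m26: -11-10,011--0
  m28: -1-100,-111-0,01-1-0,011--0
  m30: --1110,-11-10,-111-0,0-111-,01-1-0,011--0
  m31: 0-111- ←essential
  m32: 10-0-0,100--0,10000-
  m33: -00001,10000-
  m34: -00010,1--010,10--10,10-0-0,100--0
  m36: --0100,100--0
  m38: 10--10,10-11-,100--0
  m39: 10-11- ←essential
  m40: 10-0-0 ←essential
  m42: 1--010,1-1-10,10--10,10-0-0
  m46: --1110,-0111-,1-1-10,10--10,10-11-
  m47: -0111-,10-11-
  m50: 1--010,11-01-
  m51: 11-01- ←essential
  m52: --0100,-1-100
  m58: -11-10,1--010,1-1-10,11-01-
  m59: 11-01- ←essential
  m60: -1-100,-111-0,11110-
  m61: 11110- ←essential
  m62: --1110,-11-10,-111-0,1-1-10
Essential: -00010, 0-111-, 001--1, 01-1-0, 011--0, 10-0-0, 10-11-, 11-01-, 11110-

YES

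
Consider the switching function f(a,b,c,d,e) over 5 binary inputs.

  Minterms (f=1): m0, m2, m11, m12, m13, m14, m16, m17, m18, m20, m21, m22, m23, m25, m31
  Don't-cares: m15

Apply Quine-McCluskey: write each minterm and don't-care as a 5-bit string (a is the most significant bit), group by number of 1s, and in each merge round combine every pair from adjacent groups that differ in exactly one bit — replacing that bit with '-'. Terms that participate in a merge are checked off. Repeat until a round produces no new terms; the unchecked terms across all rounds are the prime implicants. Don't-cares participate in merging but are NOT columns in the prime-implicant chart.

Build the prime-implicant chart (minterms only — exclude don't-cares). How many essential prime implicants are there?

4

Round 0: 00000✓ 00010✓ 01011✓ 01100✓ 01101✓ 01110✓ 01111✓ 10000✓ 10001✓ 10010✓ 10100✓ 10101✓ 10110✓ 10111✓ 11001✓ 11111✓
Round 1: -0000✓ -0010✓ -1111 000-0✓ 01-11 011-0✓ 011-1✓ 0110-✓ 0111-✓ 1-001 1-111 10-00✓ 10-01✓ 10-10✓ 100-0✓ 1000-✓ 101-0✓ 101-1✓ 1010-✓ 1011-✓
Round 2: -00-0 011-- 10--0 10-0- 101--
PIs = {-00-0, -1111, 01-11, 011--, 1-001, 1-111, 10--0, 10-0-, 101--}
Coverage chart:
  m0: -00-0 ←essential
  m2: -00-0 ←essential
  m11: 01-11 ←essential
  m12: 011-- ←essential
  m13: 011-- ←essential
  m14: 011-- ←essential
  m16: -00-0,10--0,10-0-
  m17: 1-001,10-0-
  m18: -00-0,10--0
  m20: 10--0,10-0-,101--
  m21: 10-0-,101--
  m22: 10--0,101--
  m23: 1-111,101--
  m25: 1-001 ←essential
  m31: -1111,1-111
Essential: -00-0, 01-11, 011--, 1-001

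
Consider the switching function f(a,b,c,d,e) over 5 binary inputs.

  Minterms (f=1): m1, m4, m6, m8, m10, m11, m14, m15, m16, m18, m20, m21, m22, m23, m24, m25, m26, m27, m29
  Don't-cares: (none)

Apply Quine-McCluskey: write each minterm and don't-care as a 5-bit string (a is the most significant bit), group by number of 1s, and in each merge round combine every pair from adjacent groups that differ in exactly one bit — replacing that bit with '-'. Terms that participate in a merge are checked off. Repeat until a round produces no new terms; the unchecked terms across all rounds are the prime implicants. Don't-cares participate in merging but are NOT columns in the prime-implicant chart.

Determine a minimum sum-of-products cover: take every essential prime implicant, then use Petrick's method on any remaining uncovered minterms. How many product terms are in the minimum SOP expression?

Round 0: 00001 00100✓ 00110✓ 01000✓ 01010✓ 01011✓ 01110✓ 01111✓ 10000✓ 10010✓ 10100✓ 10101✓ 10110✓ 10111✓ 11000✓ 11001✓ 11010✓ 11011✓ 11101✓
Round 1: -0100✓ -0110✓ -1000✓ -1010✓ -1011✓ 0-110 001-0✓ 01-10✓ 01-11✓ 010-0✓ 0101-✓ 0111-✓ 1-000✓ 1-010✓ 1-101 10-00✓ 10-10✓ 100-0✓ 101-0✓ 101-1✓ 1010-✓ 1011-✓ 11-01 110-0✓ 110-1✓ 1100-✓ 1101-✓
Round 2: -01-0 -10-0 -101- 01-1- 1-0-0 10--0 101-- 110--
PIs = {-01-0, -10-0, -101-, 0-110, 00001, 01-1-, 1-0-0, 1-101, 10--0, 101--, 11-01, 110--}
Coverage chart:
  m1: 00001 ←essential
  m4: -01-0 ←essential
  m6: -01-0,0-110
  m8: -10-0 ←essential
  m10: -10-0,-101-,01-1-
  m11: -101-,01-1-
  m14: 0-110,01-1-
  m15: 01-1- ←essential
  m16: 1-0-0,10--0
  m18: 1-0-0,10--0
  m20: -01-0,10--0,101--
  m21: 1-101,101--
  m22: -01-0,10--0,101--
  m23: 101-- ←essential
  m24: -10-0,1-0-0,110--
  m25: 11-01,110--
  m26: -10-0,-101-,1-0-0,110--
  m27: -101-,110--
  m29: 1-101,11-01
Essential: -01-0, -10-0, 00001, 01-1-, 101--
Petrick residual → -101-, 1-0-0, 11-01
Min cover (8 terms): b'ce' + bc'e' + bc'd + a'b'c'd'e + a'bd + ac'e' + ab'c + abd'e

8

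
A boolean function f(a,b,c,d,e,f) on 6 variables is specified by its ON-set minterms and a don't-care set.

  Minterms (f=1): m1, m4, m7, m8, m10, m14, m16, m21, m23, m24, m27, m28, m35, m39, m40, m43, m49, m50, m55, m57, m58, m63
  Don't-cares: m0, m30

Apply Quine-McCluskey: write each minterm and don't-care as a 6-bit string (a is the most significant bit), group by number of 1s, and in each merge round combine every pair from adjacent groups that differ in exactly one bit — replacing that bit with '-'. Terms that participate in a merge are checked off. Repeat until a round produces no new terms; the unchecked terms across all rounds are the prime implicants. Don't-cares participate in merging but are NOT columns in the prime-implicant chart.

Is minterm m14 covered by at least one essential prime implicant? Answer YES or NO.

size-2^0 implicants → 000000(✓)  000001(✓)  000100(✓)  000111(✓)  001000(✓)  001010(✓)  001110(✓)  010000(✓)  010101(✓)  010111(✓)  011000(✓)  011011  011100(✓)  011110(✓)  100011(✓)  100111(✓)  101000(✓)  101011(✓)  110001(✓)  110010(✓)  110111(✓)  111001(✓)  111010(✓)  111111(✓)
size-2^1 implicants → -00111(✓)  -01000  -10111(✓)  0-0000(✓)  0-0111(✓)  0-1000(✓)  0-1110  00-000(✓)  000-00  00000-  001-10  0010-0  01-000(✓)  0101-1  011-00  0111-0  1-0111(✓)  10-011  100-11  11-001  11-010  11-111
size-2^2 implicants → --0111  0--000
Unchecked terms (primes): --0111, -01000, 0--000, 0-1110, 000-00, 00000-, 001-10, 0010-0, 0101-1, 011-00, 011011, 0111-0, 10-011, 100-11, 11-001, 11-010, 11-111
Minterm coverage:
  m1 ⊆ 00000- [E]
  m4 ⊆ 000-00 [E]
  m7 ⊆ --0111 [E]
  m8 ⊆ -01000,0--000,0010-0
  m10 ⊆ 001-10,0010-0
  m14 ⊆ 0-1110,001-10
  m16 ⊆ 0--000 [E]
  m21 ⊆ 0101-1 [E]
  m23 ⊆ --0111,0101-1
  m24 ⊆ 0--000,011-00
  m27 ⊆ 011011 [E]
  m28 ⊆ 011-00,0111-0
  m35 ⊆ 10-011,100-11
  m39 ⊆ --0111,100-11
  m40 ⊆ -01000 [E]
  m43 ⊆ 10-011 [E]
  m49 ⊆ 11-001 [E]
  m50 ⊆ 11-010 [E]
  m55 ⊆ --0111,11-111
  m57 ⊆ 11-001 [E]
  m58 ⊆ 11-010 [E]
  m63 ⊆ 11-111 [E]
E = {--0111, -01000, 0--000, 000-00, 00000-, 0101-1, 011011, 10-011, 11-001, 11-010, 11-111}

NO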